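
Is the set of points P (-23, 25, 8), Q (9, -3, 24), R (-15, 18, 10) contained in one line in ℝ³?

No

PQ = (32, -28, 16), PR = (8, -7, 2).
PQ × PR = (56, 64, 0).
The cross product is nonzero, so the points do not lie on one line.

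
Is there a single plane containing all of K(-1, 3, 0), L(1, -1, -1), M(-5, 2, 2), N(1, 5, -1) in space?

The four points are coplanar iff the 3×3 determinant with rows KL, KM, KN is zero.
Rows: (2, -4, -1), (-4, -1, 2), (2, 2, -1).
Expanding along the first row: (2)(-3) − (-4)(0) + (-1)(-6) = 0.
Zero determinant ⇒ coplanar.

Yes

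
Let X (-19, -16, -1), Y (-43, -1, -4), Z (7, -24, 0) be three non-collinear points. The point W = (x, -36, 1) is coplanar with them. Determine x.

A normal to the plane is n = XY × XZ = (-9, -54, -198).
W lies in the plane iff n · XW = 0.
This gives (-9)x + (513) = 0, so x = 57.

57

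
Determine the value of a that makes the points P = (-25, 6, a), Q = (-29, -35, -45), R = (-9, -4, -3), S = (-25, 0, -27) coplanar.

Coplanarity ⇔ det[PQ; PR; PS] = 0.
Expanding, this is linear in a: (-576)a + (-14400) = 0.
So a = -25.

-25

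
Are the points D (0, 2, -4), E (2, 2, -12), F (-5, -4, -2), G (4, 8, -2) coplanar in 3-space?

With D as base: DE = (2, 0, -8), DF = (-5, -6, 2), DG = (4, 6, 2).
DF × DG = (-24, 18, -6).
DE · (DF × DG) = 0.
The scalar triple product vanishes, so the four points are coplanar.

Yes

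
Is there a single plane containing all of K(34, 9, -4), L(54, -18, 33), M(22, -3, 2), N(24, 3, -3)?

With K as base: KL = (20, -27, 37), KM = (-12, -12, 6), KN = (-10, -6, 1).
KM × KN = (24, -48, -48).
KL · (KM × KN) = 0.
The scalar triple product vanishes, so the four points are coplanar.

Yes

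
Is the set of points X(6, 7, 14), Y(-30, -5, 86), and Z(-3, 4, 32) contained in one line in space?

Yes

XY = (-36, -12, 72), XZ = (-9, -3, 18).
Each component of XZ is 1/4 times the corresponding component of XY, so XZ = 1/4·XY and the points are collinear.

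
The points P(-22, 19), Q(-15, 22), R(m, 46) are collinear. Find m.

The three points are collinear iff det[PQ; PR] = 0.
This determinant is linear in m: (-3)m + (123) = 0, so m = 41.

41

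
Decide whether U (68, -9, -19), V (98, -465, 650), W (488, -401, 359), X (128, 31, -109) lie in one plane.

Yes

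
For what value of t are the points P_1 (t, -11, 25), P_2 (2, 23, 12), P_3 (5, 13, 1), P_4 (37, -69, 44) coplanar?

The points are coplanar iff P_1P_2 · (P_1P_3 × P_1P_4) = 0.
Expanding, this is linear in t: (1332)t + (-19980) = 0.
So t = 15.

15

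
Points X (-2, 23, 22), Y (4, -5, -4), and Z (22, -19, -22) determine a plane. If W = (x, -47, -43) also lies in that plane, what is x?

13

Coplanarity requires XY · (XZ × XW) = 0.
XY = (6, -28, -26), XZ = (24, -42, -44); the triple product is linear in x with coefficient 140 and constant term -1820.
Setting it to zero: x = 13.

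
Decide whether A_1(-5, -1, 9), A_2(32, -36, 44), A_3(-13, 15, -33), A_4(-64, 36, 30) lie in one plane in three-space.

A normal to the plane through A_1, A_2, A_3 is n = A_1A_2 × A_1A_3 = (910, 1274, 312).
The plane has equation n·P = -3016. For A_4: n·A_4 = -3016.
Equal, so A_4 lies in the plane and all four are coplanar.

Yes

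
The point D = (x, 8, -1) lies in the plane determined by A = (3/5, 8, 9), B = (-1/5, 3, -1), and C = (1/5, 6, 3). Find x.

1/5

Coplanarity requires AB · (AC × AD) = 0.
AB = (-4/5, -5, -10), AC = (-2/5, -2, -6); the triple product is linear in x with coefficient 10 and constant term -2.
Setting it to zero: x = 1/5.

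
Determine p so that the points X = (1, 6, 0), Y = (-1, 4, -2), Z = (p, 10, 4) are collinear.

Collinearity requires XY × XZ = 0; each component is linear in p.
The y-component gives (-2)p + (10) = 0, so p = 5.
The remaining components then also vanish.

5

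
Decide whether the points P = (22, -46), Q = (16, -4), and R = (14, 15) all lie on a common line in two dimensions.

No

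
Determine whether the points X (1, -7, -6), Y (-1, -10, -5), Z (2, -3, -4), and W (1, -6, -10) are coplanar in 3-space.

The four points are coplanar iff the 3×3 determinant with rows XY, XZ, XW is zero.
Rows: (-2, -3, 1), (1, 4, 2), (0, 1, -4).
Expanding along the first row: (-2)(-18) − (-3)(-4) + (1)(1) = 25.
Nonzero ⇒ not coplanar.

No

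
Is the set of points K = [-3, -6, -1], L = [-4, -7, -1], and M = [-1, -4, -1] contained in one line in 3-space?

Yes

KL = (-1, -1, 0), KM = (2, 2, 0).
Each component of KM is -2 times the corresponding component of KL, so KM = -2·KL and the points are collinear.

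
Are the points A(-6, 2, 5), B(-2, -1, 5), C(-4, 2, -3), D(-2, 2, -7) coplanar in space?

No

With A as base: AB = (4, -3, 0), AC = (2, 0, -8), AD = (4, 0, -12).
AC × AD = (0, -8, 0).
AB · (AC × AD) = 24.
Since 24 ≠ 0, the four points are not coplanar.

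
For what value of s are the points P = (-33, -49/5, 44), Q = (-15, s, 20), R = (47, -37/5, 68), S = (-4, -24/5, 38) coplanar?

-1

Normal to plane PRS: n = (-672/5, 1176, 1652/5); plane equation n·X = 7448.
Requiring n·Q = 7448: (1176)s + (8624) = 7448.
So s = -1.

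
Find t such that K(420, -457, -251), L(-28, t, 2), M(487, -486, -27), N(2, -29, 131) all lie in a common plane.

-20

Coplanarity ⇔ det[KL; KM; KN] = 0.
Expanding, this is linear in t: (-119226)t + (-2384520) = 0.
So t = -20.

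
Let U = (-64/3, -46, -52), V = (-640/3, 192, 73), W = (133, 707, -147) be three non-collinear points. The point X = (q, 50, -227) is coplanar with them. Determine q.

Coplanarity requires UV · (UW × UX) = 0.
UV = (-192, 238, 125), UW = (463/3, 753, -95); the triple product is linear in q with coefficient -116735 and constant term 88018190/3.
Setting it to zero: q = 754/3.

754/3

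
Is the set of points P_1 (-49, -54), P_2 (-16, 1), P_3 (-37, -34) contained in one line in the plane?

P_1P_2 = (33, 55), P_1P_3 = (12, 20).
Twice the signed area of △P_1P_2P_3 is (33)(20) − (55)(12) = 0.
The triangle is degenerate (zero area), so the points are collinear.

Yes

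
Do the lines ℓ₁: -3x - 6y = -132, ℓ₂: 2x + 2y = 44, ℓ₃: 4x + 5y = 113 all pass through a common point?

The three lines meet at one point iff the augmented coefficient matrix [aᵢ bᵢ cᵢ] has rank < 3, i.e. its determinant vanishes.
Here the determinant is 18.
Nonzero, so no common point exists.

No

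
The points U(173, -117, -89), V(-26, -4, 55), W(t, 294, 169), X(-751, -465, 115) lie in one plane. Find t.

The points are coplanar iff UV · (UW × UX) = 0.
Expanding, this is linear in t: (-73164)t + (5853120) = 0.
So t = 80.

80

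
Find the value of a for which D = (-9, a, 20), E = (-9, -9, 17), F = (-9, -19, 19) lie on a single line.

-24

Direction EF = (0, -10, 2). From the z-coordinate of D, the parameter along the line is τ = (20 − 17)/2 = 3/2.
Then a = (-9) + 3/2·(-10) = -24.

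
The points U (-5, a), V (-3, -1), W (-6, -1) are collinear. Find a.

-1

The three points are collinear iff det[UV; UW] = 0.
This determinant is linear in a: (-3)a + (-3) = 0, so a = -1.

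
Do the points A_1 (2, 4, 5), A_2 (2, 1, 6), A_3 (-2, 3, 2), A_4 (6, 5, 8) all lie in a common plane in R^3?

Yes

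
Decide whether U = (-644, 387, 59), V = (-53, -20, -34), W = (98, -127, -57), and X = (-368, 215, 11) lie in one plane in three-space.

A normal to the plane through U, V, W is n = UV × UW = (-590, -450, -1780).
The plane has equation n·P = 100790. For X: n·X = 100790.
Equal, so X lies in the plane and all four are coplanar.

Yes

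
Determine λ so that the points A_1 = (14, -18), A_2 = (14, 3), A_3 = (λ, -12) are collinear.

Collinearity: (A_3 − A_1) must be parallel to (A_2 − A_1) = (0, 21).
Cross-multiplying the components: (λ − 14)·(21) = (6)·(0).
Solving gives λ = 14.

14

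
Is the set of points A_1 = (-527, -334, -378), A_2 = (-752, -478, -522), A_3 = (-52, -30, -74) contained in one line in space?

Yes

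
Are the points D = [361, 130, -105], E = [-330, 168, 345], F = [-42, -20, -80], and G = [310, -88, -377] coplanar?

No

With D as base: DE = (-691, 38, 450), DF = (-403, -150, 25), DG = (-51, -218, -272).
DF × DG = (46250, -110891, 80204).
DE · (DF × DG) = -80808.
Since -80808 ≠ 0, the four points are not coplanar.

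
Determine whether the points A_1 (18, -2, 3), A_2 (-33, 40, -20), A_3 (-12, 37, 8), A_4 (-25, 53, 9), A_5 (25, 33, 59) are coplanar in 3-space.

The plane through A_1, A_2, A_3 has normal n = A_1A_2 × A_1A_3 = (1107, 945, -729) and equation n·P = 15849.
Checking the remaining points: n·A_4 = 15849, n·A_5 = 15849.
All equal 15849, so all 5 points lie in one plane.

Yes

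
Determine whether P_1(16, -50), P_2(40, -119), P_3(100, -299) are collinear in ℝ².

P_1P_2 = (24, -69), P_1P_3 = (84, -249).
det[P_1P_2; P_1P_3] = (24)(-249) − (-69)(84) = -180.
The determinant is nonzero, so they are not collinear.

No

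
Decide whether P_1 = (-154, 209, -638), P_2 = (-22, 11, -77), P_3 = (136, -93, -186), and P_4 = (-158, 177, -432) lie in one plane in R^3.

The four points are coplanar iff the 3×3 determinant with rows P_1P_2, P_1P_3, P_1P_4 is zero.
Rows: (132, -198, 561), (290, -302, 452), (-4, -32, 206).
Expanding along the first row: (132)(-47748) − (-198)(61548) + (561)(-10488) = 0.
Zero determinant ⇒ coplanar.

Yes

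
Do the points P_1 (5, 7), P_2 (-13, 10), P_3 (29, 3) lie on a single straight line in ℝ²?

P_1P_2 = (-18, 3), P_1P_3 = (24, -4).
Twice the signed area of △P_1P_2P_3 is (-18)(-4) − (3)(24) = 0.
The triangle is degenerate (zero area), so the points are collinear.

Yes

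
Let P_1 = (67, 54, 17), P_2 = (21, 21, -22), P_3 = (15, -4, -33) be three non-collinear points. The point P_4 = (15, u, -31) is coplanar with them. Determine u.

3

Coplanarity requires P_1P_2 · (P_1P_3 × P_1P_4) = 0.
P_1P_2 = (-46, -33, -39), P_1P_3 = (-52, -58, -50); the triple product is linear in u with coefficient -272 and constant term 816.
Setting it to zero: u = 3.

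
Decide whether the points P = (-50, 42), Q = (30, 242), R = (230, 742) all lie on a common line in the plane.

Yes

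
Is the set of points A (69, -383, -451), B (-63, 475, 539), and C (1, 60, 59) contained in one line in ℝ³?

No

AB = (-132, 858, 990), AC = (-68, 443, 510).
AB × AC = (-990, 0, -132).
The cross product is nonzero, so the points do not lie on one line.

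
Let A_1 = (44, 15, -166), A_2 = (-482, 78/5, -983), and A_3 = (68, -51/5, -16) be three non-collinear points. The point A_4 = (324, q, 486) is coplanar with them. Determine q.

-169/5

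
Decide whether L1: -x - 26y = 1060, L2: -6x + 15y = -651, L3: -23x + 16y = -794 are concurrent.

Yes

Intersecting L1 and L2: solving the 2×2 system gives (x, y) = (6, -41).
Substitute into L3: (-23)(6) + (16)(-41) = -794.
This equals -794, so (6, -41) lies on all three lines and they are concurrent.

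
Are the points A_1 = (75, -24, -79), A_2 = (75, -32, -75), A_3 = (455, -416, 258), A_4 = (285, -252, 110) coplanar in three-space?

No

With A_1 as base: A_1A_2 = (0, -8, 4), A_1A_3 = (380, -392, 337), A_1A_4 = (210, -228, 189).
A_1A_3 × A_1A_4 = (2748, -1050, -4320).
A_1A_2 · (A_1A_3 × A_1A_4) = -8880.
Since -8880 ≠ 0, the four points are not coplanar.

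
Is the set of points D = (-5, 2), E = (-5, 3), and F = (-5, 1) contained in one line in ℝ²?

Yes

DE = (0, 1), DF = (0, -1).
Checking proportionality: DF = -1·DE, so the vectors are parallel and the points are collinear.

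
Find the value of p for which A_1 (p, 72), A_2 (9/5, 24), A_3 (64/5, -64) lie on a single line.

-21/5

The three points are collinear iff det[A_1A_2; A_1A_3] = 0.
This determinant is linear in p: (88)p + (1848/5) = 0, so p = -21/5.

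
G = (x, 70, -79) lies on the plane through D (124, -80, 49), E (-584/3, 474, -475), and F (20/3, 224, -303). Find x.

A normal to the plane is n = DE × DF = (-35712, -50688, -31872).
G lies in the plane iff n · DG = 0.
This gives (-35712)x + (904704) = 0, so x = 76/3.

76/3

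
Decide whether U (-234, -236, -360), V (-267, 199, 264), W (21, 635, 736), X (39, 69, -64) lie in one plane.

With U as base: UV = (-33, 435, 624), UW = (255, 871, 1096), UX = (273, 305, 296).
UW × UX = (-76464, 223728, -160008).
UV · (UW × UX) = 0.
The scalar triple product vanishes, so the four points are coplanar.

Yes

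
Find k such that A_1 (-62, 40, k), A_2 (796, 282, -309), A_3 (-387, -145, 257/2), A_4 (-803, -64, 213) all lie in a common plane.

Coplanarity ⇔ det[A_1A_2; A_1A_3; A_1A_4] = 0.
Expanding, this is linear in k: (273455)k + (3281460) = 0.
So k = -12.

-12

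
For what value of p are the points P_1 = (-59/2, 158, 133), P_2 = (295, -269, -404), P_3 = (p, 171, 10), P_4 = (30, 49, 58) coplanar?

13

Normal to plane P_1P_2P_4: n = (-26508, -7614, -9964); plane equation n·P = -1746238.
Requiring n·P_3 = -1746238: (-26508)p + (-1401634) = -1746238.
So p = 13.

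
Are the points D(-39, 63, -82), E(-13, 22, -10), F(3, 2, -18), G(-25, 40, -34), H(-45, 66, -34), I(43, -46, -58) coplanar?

Yes

The plane through D, E, F has normal n = DE × DF = (1768, 1360, 136) and equation n·P = 5576.
Checking the remaining points: n·G = 5576, n·H = 5576, n·I = 5576.
All equal 5576, so all 6 points lie in one plane.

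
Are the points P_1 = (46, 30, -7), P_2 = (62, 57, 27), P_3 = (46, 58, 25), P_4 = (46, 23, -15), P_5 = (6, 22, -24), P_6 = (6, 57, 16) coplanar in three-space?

The plane through P_1, P_2, P_3 has normal n = P_1P_2 × P_1P_3 = (-88, -512, 448) and equation n·P = -22544.
Checking the remaining points: n·P_4 = -22544, n·P_5 = -22544, n·P_6 = -22544.
All equal -22544, so all 6 points lie in one plane.

Yes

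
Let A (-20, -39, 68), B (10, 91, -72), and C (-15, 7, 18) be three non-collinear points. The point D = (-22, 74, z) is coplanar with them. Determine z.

-56

Coplanarity requires AB · (AC × AD) = 0.
AB = (30, 130, -140), AC = (5, 46, -50); the triple product is linear in z with coefficient 730 and constant term 40880.
Setting it to zero: z = -56.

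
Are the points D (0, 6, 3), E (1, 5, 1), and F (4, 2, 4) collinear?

No

DE = (1, -1, -2), DF = (4, -4, 1).
DE × DF = (-9, -9, 0).
The cross product is nonzero, so the points do not lie on one line.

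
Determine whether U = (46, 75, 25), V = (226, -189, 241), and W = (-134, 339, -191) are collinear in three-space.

UV = (180, -264, 216), UW = (-180, 264, -216).
Each component of UW is -1 times the corresponding component of UV, so UW = -1·UV and the points are collinear.

Yes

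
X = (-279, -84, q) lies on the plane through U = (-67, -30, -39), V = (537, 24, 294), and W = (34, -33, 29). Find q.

-120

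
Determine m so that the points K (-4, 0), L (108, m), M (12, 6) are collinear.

42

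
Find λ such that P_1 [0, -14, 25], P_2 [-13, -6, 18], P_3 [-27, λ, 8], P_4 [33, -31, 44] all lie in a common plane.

-4

Coplanarity ⇔ det[P_1P_2; P_1P_3; P_1P_4] = 0.
Expanding, this is linear in λ: (-16)λ + (-64) = 0.
So λ = -4.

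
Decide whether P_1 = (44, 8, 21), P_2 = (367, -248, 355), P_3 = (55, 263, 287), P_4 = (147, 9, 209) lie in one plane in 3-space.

The four points are coplanar iff the 3×3 determinant with rows P_1P_2, P_1P_3, P_1P_4 is zero.
Rows: (323, -256, 334), (11, 255, 266), (103, 1, 188).
Expanding along the first row: (323)(47674) − (-256)(-25330) + (334)(-26254) = 145386.
Nonzero ⇒ not coplanar.

No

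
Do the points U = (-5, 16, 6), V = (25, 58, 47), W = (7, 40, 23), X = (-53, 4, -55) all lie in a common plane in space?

With U as base: UV = (30, 42, 41), UW = (12, 24, 17), UX = (-48, -12, -61).
UW × UX = (-1260, -84, 1008).
UV · (UW × UX) = 0.
The scalar triple product vanishes, so the four points are coplanar.

Yes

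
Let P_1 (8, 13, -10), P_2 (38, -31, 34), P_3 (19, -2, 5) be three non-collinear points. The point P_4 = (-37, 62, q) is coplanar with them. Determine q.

-59

Coplanarity requires P_1P_2 · (P_1P_3 × P_1P_4) = 0.
P_1P_2 = (30, -44, 44), P_1P_3 = (11, -15, 15); the triple product is linear in q with coefficient 34 and constant term 2006.
Setting it to zero: q = -59.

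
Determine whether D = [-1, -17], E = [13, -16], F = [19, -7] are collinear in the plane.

DE = (14, 1), DF = (20, 10).
det[DE; DF] = (14)(10) − (1)(20) = 120.
The determinant is nonzero, so they are not collinear.

No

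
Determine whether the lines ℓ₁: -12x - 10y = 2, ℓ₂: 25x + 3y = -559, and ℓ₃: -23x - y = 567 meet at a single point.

No

The three lines meet at one point iff the augmented coefficient matrix [aᵢ bᵢ cᵢ] has rank < 3, i.e. its determinant vanishes.
Here the determinant is -436.
Nonzero, so no common point exists.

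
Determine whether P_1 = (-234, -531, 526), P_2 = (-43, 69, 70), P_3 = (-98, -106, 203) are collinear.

No

P_1P_2 = (191, 600, -456), P_1P_3 = (136, 425, -323).
P_1P_2 × P_1P_3 = (0, -323, -425).
The cross product is nonzero, so the points do not lie on one line.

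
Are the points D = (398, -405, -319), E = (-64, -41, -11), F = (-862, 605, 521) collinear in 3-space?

DE = (-462, 364, 308), DF = (-1260, 1010, 840).
Comparing components 2 and 3: (364)(840) − (308)(1010) = -5320 ≠ 0, so DE and DF are not parallel and the points are not collinear.

No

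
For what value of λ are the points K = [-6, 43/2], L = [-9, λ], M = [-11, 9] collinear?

14

The three points are collinear iff det[KL; KM] = 0.
This determinant is linear in λ: (5)λ + (-70) = 0, so λ = 14.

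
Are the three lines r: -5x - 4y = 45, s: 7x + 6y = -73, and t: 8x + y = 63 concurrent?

Intersecting r and s: solving the 2×2 system gives (x, y) = (11, -25).
Substitute into t: (8)(11) + (1)(-25) = 63.
This equals 63, so (11, -25) lies on all three lines and they are concurrent.

Yes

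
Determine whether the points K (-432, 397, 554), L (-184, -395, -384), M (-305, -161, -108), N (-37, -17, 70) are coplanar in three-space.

A normal to the plane through K, L, M is n = KL × KM = (900, 45050, -37800).
The plane has equation n·P = -3445150. For N: n·N = -3445150.
Equal, so N lies in the plane and all four are coplanar.

Yes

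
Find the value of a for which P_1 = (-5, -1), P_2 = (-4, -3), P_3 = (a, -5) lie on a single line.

-3

Collinearity: (P_3 − P_1) must be parallel to (P_2 − P_1) = (1, -2).
Cross-multiplying the components: (a − (-5))·(-2) = (-4)·(1).
Solving gives a = -3.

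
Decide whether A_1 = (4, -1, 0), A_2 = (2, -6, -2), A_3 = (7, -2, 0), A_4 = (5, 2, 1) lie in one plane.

No

With A_1 as base: A_1A_2 = (-2, -5, -2), A_1A_3 = (3, -1, 0), A_1A_4 = (1, 3, 1).
A_1A_3 × A_1A_4 = (-1, -3, 10).
A_1A_2 · (A_1A_3 × A_1A_4) = -3.
Since -3 ≠ 0, the four points are not coplanar.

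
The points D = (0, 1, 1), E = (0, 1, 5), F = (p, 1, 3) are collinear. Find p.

0

Collinearity requires DE × DF = 0; each component is linear in p.
The y-component gives (4)p + (0) = 0, so p = 0.
The remaining components then also vanish.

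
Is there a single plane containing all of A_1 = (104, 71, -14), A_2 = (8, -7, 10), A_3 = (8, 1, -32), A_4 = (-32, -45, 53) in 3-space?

No

With A_1 as base: A_1A_2 = (-96, -78, 24), A_1A_3 = (-96, -70, -18), A_1A_4 = (-136, -116, 67).
A_1A_3 × A_1A_4 = (-6778, 8880, 1616).
A_1A_2 · (A_1A_3 × A_1A_4) = -3168.
Since -3168 ≠ 0, the four points are not coplanar.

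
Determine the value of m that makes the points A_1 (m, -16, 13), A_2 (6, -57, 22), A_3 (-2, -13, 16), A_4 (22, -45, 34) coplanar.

Coplanarity ⇔ det[A_1A_2; A_1A_3; A_1A_4] = 0.
Expanding, this is linear in m: (-600)m + (-3600) = 0.
So m = -6.

-6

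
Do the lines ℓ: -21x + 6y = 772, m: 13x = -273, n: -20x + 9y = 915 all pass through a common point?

No

Intersecting ℓ and m: solving the 2×2 system gives (x, y) = (-21, 331/6).
Substitute into n: (-20)(-21) + (9)(331/6) = 1833/2.
But n requires 915 ≠ 1833/2, so the three lines have no common point.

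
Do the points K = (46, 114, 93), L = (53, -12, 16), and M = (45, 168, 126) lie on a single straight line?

No

KL = (7, -126, -77), KM = (-1, 54, 33).
Comparing components 3 and 1: (-77)(-1) − (7)(33) = -154 ≠ 0, so KL and KM are not parallel and the points are not collinear.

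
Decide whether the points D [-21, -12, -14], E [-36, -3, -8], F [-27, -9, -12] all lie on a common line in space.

No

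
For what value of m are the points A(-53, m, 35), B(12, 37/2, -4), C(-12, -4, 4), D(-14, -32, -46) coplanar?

The points are coplanar iff AB · (AC × AD) = 0.
Expanding, this is linear in m: (1216)m + (40736) = 0.
So m = -67/2.

-67/2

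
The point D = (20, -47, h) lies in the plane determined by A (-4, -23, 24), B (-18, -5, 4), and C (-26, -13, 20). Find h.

A normal to the plane is n = AB × AC = (128, 384, 256).
D lies in the plane iff n · AD = 0.
This gives (256)h + (-12288) = 0, so h = 48.

48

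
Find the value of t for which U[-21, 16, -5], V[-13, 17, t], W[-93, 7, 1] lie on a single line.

-17/3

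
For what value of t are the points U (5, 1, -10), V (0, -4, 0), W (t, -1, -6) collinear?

Collinearity requires UV × UW = 0; each component is linear in t.
The y-component gives (10)t + (-30) = 0, so t = 3.
The remaining components then also vanish.

3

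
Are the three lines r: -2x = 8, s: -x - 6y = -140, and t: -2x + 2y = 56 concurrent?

Lines aᵢx + bᵢy = cᵢ with pairwise distinct directions are concurrent exactly when det[aᵢ bᵢ cᵢ] = 0.
Here the determinant is 0.
It vanishes, so the lines are concurrent at (-4, 24).

Yes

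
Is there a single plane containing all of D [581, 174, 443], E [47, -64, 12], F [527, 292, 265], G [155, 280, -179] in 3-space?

No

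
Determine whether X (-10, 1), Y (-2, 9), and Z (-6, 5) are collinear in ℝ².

Yes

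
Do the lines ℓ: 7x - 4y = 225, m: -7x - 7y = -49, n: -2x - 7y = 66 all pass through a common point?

Yes

Lines aᵢx + bᵢy = cᵢ with pairwise distinct directions are concurrent exactly when det[aᵢ bᵢ cᵢ] = 0.
Here the determinant is 0.
It vanishes, so the lines are concurrent at (23, -16).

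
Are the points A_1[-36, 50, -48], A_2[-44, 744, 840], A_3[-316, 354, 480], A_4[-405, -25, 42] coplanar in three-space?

Yes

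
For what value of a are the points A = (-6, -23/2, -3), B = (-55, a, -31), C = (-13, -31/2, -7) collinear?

-79/2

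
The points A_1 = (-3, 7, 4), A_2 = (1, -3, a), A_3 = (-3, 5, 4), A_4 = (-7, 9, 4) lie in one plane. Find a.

Normal to plane A_1A_3A_4: n = (0, 0, -8); plane equation n·P = -32.
Requiring n·A_2 = -32: (-8)a + (0) = -32.
So a = 4.

4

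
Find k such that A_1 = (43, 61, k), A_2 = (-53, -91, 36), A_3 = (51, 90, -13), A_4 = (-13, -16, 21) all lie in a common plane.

The points are coplanar iff A_1A_2 · (A_1A_3 × A_1A_4) = 0.
Expanding, this is linear in k: (-560)k + (-11200) = 0.
So k = -20.

-20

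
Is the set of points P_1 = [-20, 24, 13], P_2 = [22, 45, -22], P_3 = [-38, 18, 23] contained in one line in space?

No

P_1P_2 = (42, 21, -35), P_1P_3 = (-18, -6, 10).
Comparing components 3 and 1: (-35)(-18) − (42)(10) = 210 ≠ 0, so P_1P_2 and P_1P_3 are not parallel and the points are not collinear.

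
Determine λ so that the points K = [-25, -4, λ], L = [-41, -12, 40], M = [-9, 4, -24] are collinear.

8

Collinearity requires KL × KM = 0; each component is linear in λ.
The x-component gives (16)λ + (-128) = 0, so λ = 8.
The remaining components then also vanish.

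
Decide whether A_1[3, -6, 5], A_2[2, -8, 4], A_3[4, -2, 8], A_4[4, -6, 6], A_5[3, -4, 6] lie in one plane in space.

No

The plane through A_1, A_2, A_3 has normal n = A_1A_2 × A_1A_3 = (-2, 2, -2) and equation n·P = -28.
Checking the remaining points: n·A_4 = -32, n·A_5 = -26.
Since n·A_4 = -32 ≠ -28, A_4 is off the plane and the points are not all coplanar.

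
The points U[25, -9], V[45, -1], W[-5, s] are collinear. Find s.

-21

The three points are collinear iff det[UV; UW] = 0.
This determinant is linear in s: (20)s + (420) = 0, so s = -21.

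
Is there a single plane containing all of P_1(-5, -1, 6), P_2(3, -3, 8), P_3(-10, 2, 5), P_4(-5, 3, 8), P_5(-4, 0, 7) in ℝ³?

The plane through P_1, P_2, P_3 has normal n = P_1P_2 × P_1P_3 = (-4, -2, 14) and equation n·P = 106.
Checking the remaining points: n·P_4 = 126, n·P_5 = 114.
Since n·P_4 = 126 ≠ 106, P_4 is off the plane and the points are not all coplanar.

No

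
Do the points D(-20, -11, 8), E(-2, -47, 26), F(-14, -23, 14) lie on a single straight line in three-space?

DE = (18, -36, 18), DF = (6, -12, 6).
Each component of DF is 1/3 times the corresponding component of DE, so DF = 1/3·DE and the points are collinear.

Yes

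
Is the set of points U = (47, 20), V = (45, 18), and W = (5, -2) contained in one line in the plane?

No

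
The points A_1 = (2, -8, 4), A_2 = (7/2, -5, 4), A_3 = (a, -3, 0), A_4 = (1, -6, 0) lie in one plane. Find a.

5/2

Normal to plane A_1A_2A_4: n = (-12, 6, 6); plane equation n·P = -48.
Requiring n·A_3 = -48: (-12)a + (-18) = -48.
So a = 5/2.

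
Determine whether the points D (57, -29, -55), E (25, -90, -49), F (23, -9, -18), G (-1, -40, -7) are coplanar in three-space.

No

With D as base: DE = (-32, -61, 6), DF = (-34, 20, 37), DG = (-58, -11, 48).
DF × DG = (1367, -514, 1534).
DE · (DF × DG) = -3186.
Since -3186 ≠ 0, the four points are not coplanar.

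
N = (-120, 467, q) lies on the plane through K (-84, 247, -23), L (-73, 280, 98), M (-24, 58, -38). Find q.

181

Coplanarity requires KL · (KM × KN) = 0.
KL = (11, 33, 121), KM = (60, -189, -15); the triple product is linear in q with coefficient -4059 and constant term 734679.
Setting it to zero: q = 181.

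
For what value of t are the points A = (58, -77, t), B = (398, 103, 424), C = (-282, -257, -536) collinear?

-56

Collinearity requires AB × AC = 0; each component is linear in t.
The x-component gives (-360)t + (-20160) = 0, so t = -56.
The remaining components then also vanish.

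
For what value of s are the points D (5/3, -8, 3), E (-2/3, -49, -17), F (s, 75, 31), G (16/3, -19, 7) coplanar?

2/3

Normal to plane DEG: n = (-384, -64, 176); plane equation n·P = 400.
Requiring n·F = 400: (-384)s + (656) = 400.
So s = 2/3.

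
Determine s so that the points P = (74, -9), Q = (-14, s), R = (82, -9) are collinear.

The three points are collinear iff det[PQ; PR] = 0.
This determinant is linear in s: (-8)s + (-72) = 0, so s = -9.

-9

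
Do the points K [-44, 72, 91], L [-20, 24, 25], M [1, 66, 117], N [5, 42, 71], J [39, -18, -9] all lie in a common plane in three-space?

No

The plane through K, L, M has normal n = KL × KM = (-1644, -3594, 2016) and equation n·P = -2976.
Checking the remaining points: n·N = -16032, n·J = -17568.
Since n·N = -16032 ≠ -2976, N is off the plane and the points are not all coplanar.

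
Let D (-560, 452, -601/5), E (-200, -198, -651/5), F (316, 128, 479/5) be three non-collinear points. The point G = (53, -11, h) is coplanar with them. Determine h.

-71/5

A normal to the plane is n = DE × DF = (-143640, -86520, 452760).
G lies in the plane iff n · DG = 0.
This gives (452760)h + (6429192) = 0, so h = -71/5.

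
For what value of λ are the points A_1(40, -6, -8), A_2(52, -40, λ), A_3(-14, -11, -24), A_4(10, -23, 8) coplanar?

57

Coplanarity ⇔ det[A_1A_2; A_1A_3; A_1A_4] = 0.
Expanding, this is linear in λ: (768)λ + (-43776) = 0.
So λ = 57.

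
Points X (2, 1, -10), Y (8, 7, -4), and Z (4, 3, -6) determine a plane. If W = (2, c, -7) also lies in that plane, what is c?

The plane through X, Y, Z has equation 12x − 12y = 12.
Substituting W: (-12)c + (24) = 12, so c = 1.

1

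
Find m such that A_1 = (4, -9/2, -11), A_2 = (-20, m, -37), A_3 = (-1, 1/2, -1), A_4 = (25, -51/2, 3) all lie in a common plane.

39/2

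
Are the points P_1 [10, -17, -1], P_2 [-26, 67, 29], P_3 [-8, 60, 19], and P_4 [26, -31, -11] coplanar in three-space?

A normal to the plane through P_1, P_2, P_3 is n = P_1P_2 × P_1P_3 = (-630, 180, -1260).
The plane has equation n·P = -8100. For P_4: n·P_4 = -8100.
Equal, so P_4 lies in the plane and all four are coplanar.

Yes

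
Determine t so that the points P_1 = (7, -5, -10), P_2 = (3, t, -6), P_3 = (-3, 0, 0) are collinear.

Collinearity requires P_1P_2 × P_1P_3 = 0; each component is linear in t.
The x-component gives (10)t + (30) = 0, so t = -3.
The remaining components then also vanish.

-3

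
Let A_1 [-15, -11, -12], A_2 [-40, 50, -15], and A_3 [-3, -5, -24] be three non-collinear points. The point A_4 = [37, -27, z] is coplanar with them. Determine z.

Coplanarity requires A_1A_2 · (A_1A_3 × A_1A_4) = 0.
A_1A_2 = (-25, 61, -3), A_1A_3 = (12, 6, -12); the triple product is linear in z with coefficient -882 and constant term -42336.
Setting it to zero: z = -48.

-48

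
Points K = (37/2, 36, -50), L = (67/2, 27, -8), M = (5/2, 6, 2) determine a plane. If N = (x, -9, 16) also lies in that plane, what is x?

The plane through K, L, M has equation 792x − 1452y − 594z = -7920.
Substituting N: (792)x + (3564) = -7920, so x = -29/2.

-29/2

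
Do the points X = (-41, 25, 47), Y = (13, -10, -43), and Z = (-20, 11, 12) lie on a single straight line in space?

No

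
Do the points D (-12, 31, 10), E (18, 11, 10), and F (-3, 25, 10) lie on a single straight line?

Yes

DE = (30, -20, 0), DF = (9, -6, 0).
DE × DF = (0, 0, 0).
The cross product vanishes, so the three points are collinear.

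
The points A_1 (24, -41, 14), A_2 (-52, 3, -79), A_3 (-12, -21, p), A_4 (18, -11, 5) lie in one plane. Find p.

-30

Coplanarity ⇔ det[A_1A_2; A_1A_3; A_1A_4] = 0.
Expanding, this is linear in p: (2016)p + (60480) = 0.
So p = -30.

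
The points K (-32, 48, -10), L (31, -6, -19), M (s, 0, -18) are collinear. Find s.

24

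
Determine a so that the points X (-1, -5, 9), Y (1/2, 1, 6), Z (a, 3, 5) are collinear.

1

Collinearity requires XY × XZ = 0; each component is linear in a.
The y-component gives (-3)a + (3) = 0, so a = 1.
The remaining components then also vanish.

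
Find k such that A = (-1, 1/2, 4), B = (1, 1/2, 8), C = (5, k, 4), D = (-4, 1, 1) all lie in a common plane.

Normal to plane ABD: n = (-2, -6, 1); plane equation n·P = 3.
Requiring n·C = 3: (-6)k + (-6) = 3.
So k = -3/2.

-3/2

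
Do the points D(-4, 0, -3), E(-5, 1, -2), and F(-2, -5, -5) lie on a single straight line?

DE = (-1, 1, 1), DF = (2, -5, -2).
DE × DF = (3, 0, 3).
The cross product is nonzero, so the points do not lie on one line.

No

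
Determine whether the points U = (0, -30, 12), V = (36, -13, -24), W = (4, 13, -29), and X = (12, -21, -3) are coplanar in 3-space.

The four points are coplanar iff the 3×3 determinant with rows UV, UW, UX is zero.
Rows: (36, 17, -36), (4, 43, -41), (12, 9, -15).
Expanding along the first row: (36)(-276) − (17)(432) + (-36)(-480) = 0.
Zero determinant ⇒ coplanar.

Yes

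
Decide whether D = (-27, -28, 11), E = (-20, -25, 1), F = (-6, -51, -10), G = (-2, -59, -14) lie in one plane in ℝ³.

With D as base: DE = (7, 3, -10), DF = (21, -23, -21), DG = (25, -31, -25).
DF × DG = (-76, 0, -76).
DE · (DF × DG) = 228.
Since 228 ≠ 0, the four points are not coplanar.

No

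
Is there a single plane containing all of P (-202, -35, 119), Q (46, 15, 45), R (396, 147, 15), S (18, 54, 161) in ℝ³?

A normal to the plane through P, Q, R is n = PQ × PR = (8268, -18460, 15236).
The plane has equation n·X = 789048. For S: n·S = 1604980.
1604980 ≠ 789048, so S is off the plane.

No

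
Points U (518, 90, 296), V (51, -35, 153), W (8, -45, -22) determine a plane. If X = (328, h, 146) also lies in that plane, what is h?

Coplanarity requires UV · (UW × UX) = 0.
UV = (-467, -125, -143), UW = (-510, -135, -318); the triple product is linear in h with coefficient -75576 and constant term 3023040.
Setting it to zero: h = 40.

40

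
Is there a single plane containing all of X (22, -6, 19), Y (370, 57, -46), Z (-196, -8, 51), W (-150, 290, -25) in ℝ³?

Yes

With X as base: XY = (348, 63, -65), XZ = (-218, -2, 32), XW = (-172, 296, -44).
XZ × XW = (-9384, -15096, -64872).
XY · (XZ × XW) = 0.
The scalar triple product vanishes, so the four points are coplanar.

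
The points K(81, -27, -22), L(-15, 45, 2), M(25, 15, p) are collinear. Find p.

Direction KL = (-96, 72, 24). From the x-coordinate of M, the parameter along the line is τ = (25 − 81)/(-96) = 7/12.
Then p = (-22) + 7/12·(24) = -8.

-8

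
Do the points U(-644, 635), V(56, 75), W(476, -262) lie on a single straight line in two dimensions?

UV = (700, -560), UW = (1120, -897).
det[UV; UW] = (700)(-897) − (-560)(1120) = -700.
The determinant is nonzero, so they are not collinear.

No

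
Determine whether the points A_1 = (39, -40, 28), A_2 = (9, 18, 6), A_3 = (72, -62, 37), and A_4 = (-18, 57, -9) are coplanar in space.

With A_1 as base: A_1A_2 = (-30, 58, -22), A_1A_3 = (33, -22, 9), A_1A_4 = (-57, 97, -37).
A_1A_3 × A_1A_4 = (-59, 708, 1947).
A_1A_2 · (A_1A_3 × A_1A_4) = 0.
The scalar triple product vanishes, so the four points are coplanar.

Yes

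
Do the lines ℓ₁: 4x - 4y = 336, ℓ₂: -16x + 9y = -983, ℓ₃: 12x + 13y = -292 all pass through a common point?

No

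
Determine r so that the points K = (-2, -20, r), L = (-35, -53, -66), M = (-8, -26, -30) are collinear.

-22

Direction LM = (27, 27, 36). From the x-coordinate of K, the parameter along the line is τ = (-2 − (-35))/27 = 11/9.
Then r = (-66) + 11/9·(36) = -22.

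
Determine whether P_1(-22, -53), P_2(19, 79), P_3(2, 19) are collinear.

No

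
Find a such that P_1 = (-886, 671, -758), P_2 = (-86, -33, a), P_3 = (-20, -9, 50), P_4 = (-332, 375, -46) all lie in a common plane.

Normal to plane P_1P_3P_4: n = (-244992, -168960, 120384); plane equation n·P = 12439680.
Requiring n·P_2 = 12439680: (120384)a + (26644992) = 12439680.
So a = -118.

-118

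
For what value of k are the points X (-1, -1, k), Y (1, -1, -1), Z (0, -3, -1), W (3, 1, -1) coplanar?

-1

The points are coplanar iff XY · (XZ × XW) = 0.
Expanding, this is linear in k: (-2)k + (-2) = 0.
So k = -1.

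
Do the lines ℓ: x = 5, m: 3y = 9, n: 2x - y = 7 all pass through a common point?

Yes

Intersecting ℓ and m: solving the 2×2 system gives (x, y) = (5, 3).
Substitute into n: (2)(5) + (-1)(3) = 7.
This equals 7, so (5, 3) lies on all three lines and they are concurrent.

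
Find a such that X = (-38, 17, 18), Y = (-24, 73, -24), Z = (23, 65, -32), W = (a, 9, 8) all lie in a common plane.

16

Normal to plane XYZ: n = (-784, -1862, -2744); plane equation n·P = -51254.
Requiring n·W = -51254: (-784)a + (-38710) = -51254.
So a = 16.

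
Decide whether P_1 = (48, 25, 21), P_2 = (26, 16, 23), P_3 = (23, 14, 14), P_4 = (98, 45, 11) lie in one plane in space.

Yes

The four points are coplanar iff the 3×3 determinant with rows P_1P_2, P_1P_3, P_1P_4 is zero.
Rows: (-22, -9, 2), (-25, -11, -7), (50, 20, -10).
Expanding along the first row: (-22)(250) − (-9)(600) + (2)(50) = 0.
Zero determinant ⇒ coplanar.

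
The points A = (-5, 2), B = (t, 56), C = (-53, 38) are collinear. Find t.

-77

The three points are collinear iff det[AB; AC] = 0.
This determinant is linear in t: (36)t + (2772) = 0, so t = -77.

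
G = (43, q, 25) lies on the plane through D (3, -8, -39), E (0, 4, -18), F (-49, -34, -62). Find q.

Coplanarity requires DE · (DF × DG) = 0.
DE = (-3, 12, 21), DF = (-52, -26, -23); the triple product is linear in q with coefficient -1161 and constant term 46440.
Setting it to zero: q = 40.

40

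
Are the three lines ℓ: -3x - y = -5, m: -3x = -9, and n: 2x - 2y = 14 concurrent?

Yes

Intersecting ℓ and m: solving the 2×2 system gives (x, y) = (3, -4).
Substitute into n: (2)(3) + (-2)(-4) = 14.
This equals 14, so (3, -4) lies on all three lines and they are concurrent.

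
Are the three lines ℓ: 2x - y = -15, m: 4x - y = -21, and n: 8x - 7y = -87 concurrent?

The three lines meet at one point iff the augmented coefficient matrix [aᵢ bᵢ cᵢ] has rank < 3, i.e. its determinant vanishes.
Here the determinant is 0.
It vanishes, so the lines are concurrent at (-3, 9).

Yes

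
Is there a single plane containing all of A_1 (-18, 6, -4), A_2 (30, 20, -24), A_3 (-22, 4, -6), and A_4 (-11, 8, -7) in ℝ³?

With A_1 as base: A_1A_2 = (48, 14, -20), A_1A_3 = (-4, -2, -2), A_1A_4 = (7, 2, -3).
A_1A_3 × A_1A_4 = (10, -26, 6).
A_1A_2 · (A_1A_3 × A_1A_4) = -4.
Since -4 ≠ 0, the four points are not coplanar.

No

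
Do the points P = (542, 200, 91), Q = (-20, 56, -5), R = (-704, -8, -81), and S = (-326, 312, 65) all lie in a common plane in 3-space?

No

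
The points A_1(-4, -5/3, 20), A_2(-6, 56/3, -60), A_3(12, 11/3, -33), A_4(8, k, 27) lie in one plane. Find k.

-9

Coplanarity ⇔ det[A_1A_2; A_1A_3; A_1A_4] = 0.
Expanding, this is linear in k: (-1386)k + (-12474) = 0.
So k = -9.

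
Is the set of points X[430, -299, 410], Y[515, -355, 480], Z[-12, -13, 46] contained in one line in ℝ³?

No

XY = (85, -56, 70), XZ = (-442, 286, -364).
Comparing components 2 and 3: (-56)(-364) − (70)(286) = 364 ≠ 0, so XY and XZ are not parallel and the points are not collinear.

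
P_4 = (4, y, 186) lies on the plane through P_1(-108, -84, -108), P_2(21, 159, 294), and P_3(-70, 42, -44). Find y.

182

A normal to the plane is n = P_1P_2 × P_1P_3 = (-35100, 7020, 7020).
P_4 lies in the plane iff n · P_1P_4 = 0.
This gives (7020)y + (-1277640) = 0, so y = 182.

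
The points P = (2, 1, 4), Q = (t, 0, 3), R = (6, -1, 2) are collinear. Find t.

4

Collinearity requires PQ × PR = 0; each component is linear in t.
The y-component gives (2)t + (-8) = 0, so t = 4.
The remaining components then also vanish.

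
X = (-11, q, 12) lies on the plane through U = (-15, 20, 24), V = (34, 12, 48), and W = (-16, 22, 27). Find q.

The plane through U, V, W has equation −72x − 171y + 90z = -180.
Substituting X: (-171)q + (1872) = -180, so q = 12.

12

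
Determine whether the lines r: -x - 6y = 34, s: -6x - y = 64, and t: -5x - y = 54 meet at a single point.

Lines aᵢx + bᵢy = cᵢ with pairwise distinct directions are concurrent exactly when det[aᵢ bᵢ cᵢ] = 0.
Here the determinant is 0.
It vanishes, so the lines are concurrent at (-10, -4).

Yes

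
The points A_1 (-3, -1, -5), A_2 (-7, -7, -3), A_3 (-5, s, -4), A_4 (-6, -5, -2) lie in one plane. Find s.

-4

The points are coplanar iff A_1A_2 · (A_1A_3 × A_1A_4) = 0.
Expanding, this is linear in s: (-6)s + (-24) = 0.
So s = -4.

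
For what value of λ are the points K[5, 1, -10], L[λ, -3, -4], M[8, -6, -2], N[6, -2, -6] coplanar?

6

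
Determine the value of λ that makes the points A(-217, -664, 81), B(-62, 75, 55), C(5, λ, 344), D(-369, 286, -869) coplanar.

-121

The points are coplanar iff AB · (AC × AD) = 0.
Expanding, this is linear in λ: (-151202)λ + (-18295442) = 0.
So λ = -121.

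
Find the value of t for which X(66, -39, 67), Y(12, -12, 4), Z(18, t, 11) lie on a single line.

-15

Collinearity requires XY × XZ = 0; each component is linear in t.
The x-component gives (63)t + (945) = 0, so t = -15.
The remaining components then also vanish.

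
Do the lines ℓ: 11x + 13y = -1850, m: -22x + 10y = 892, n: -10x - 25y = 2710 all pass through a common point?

Intersecting ℓ and m: solving the 2×2 system gives (x, y) = (-76, -78).
Substitute into n: (-10)(-76) + (-25)(-78) = 2710.
This equals 2710, so (-76, -78) lies on all three lines and they are concurrent.

Yes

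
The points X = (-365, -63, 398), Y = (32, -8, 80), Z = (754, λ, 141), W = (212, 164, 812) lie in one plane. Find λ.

598/3

Coplanarity ⇔ det[XY; XZ; XW] = 0.
Expanding, this is linear in λ: (347844)λ + (-69336904) = 0.
So λ = 598/3.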